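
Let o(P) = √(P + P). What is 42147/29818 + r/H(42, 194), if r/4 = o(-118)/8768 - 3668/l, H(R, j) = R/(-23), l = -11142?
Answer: 345036275/498348234 - 23*I*√59/46032 ≈ 0.69236 - 0.0038379*I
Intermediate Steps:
H(R, j) = -R/23 (H(R, j) = R*(-1/23) = -R/23)
o(P) = √2*√P (o(P) = √(2*P) = √2*√P)
r = 7336/5571 + I*√59/1096 (r = 4*((√2*√(-118))/8768 - 3668/(-11142)) = 4*((√2*(I*√118))*(1/8768) - 3668*(-1/11142)) = 4*((2*I*√59)*(1/8768) + 1834/5571) = 4*(I*√59/4384 + 1834/5571) = 4*(1834/5571 + I*√59/4384) = 7336/5571 + I*√59/1096 ≈ 1.3168 + 0.0070083*I)
42147/29818 + r/H(42, 194) = 42147/29818 + (7336/5571 + I*√59/1096)/((-1/23*42)) = 42147*(1/29818) + (7336/5571 + I*√59/1096)/(-42/23) = 42147/29818 + (7336/5571 + I*√59/1096)*(-23/42) = 42147/29818 + (-12052/16713 - 23*I*√59/46032) = 345036275/498348234 - 23*I*√59/46032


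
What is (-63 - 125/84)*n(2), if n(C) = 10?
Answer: -27085/42 ≈ -644.88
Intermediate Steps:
(-63 - 125/84)*n(2) = (-63 - 125/84)*10 = -5417/84*10 = -27085/42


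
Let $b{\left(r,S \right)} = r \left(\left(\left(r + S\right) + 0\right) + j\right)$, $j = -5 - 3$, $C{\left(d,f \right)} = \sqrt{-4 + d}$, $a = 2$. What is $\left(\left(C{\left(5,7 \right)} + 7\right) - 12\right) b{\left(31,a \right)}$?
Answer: $-3100$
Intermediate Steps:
$j = -8$ ($j = -5 - 3 = -8$)
$b{\left(r,S \right)} = r \left(-8 + S + r\right)$ ($b{\left(r,S \right)} = r \left(\left(\left(r + S\right) + 0\right) - 8\right) = r \left(\left(\left(S + r\right) + 0\right) - 8\right) = r \left(\left(S + r\right) - 8\right) = r \left(-8 + S + r\right)$)
$\left(\left(C{\left(5,7 \right)} + 7\right) - 12\right) b{\left(31,a \right)} = \left(\left(\sqrt{-4 + 5} + 7\right) - 12\right) 31 \left(-8 + 2 + 31\right) = \left(\left(\sqrt{1} + 7\right) - 12\right) 31 \cdot 25 = \left(\left(1 + 7\right) - 12\right) 775 = \left(8 - 12\right) 775 = \left(-4\right) 775 = -3100$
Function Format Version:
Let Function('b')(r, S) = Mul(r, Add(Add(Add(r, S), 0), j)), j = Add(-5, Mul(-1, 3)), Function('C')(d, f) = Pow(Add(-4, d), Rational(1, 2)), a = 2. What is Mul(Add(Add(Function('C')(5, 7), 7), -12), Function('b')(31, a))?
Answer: -3100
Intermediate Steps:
j = -8 (j = Add(-5, -3) = -8)
Function('b')(r, S) = Mul(r, Add(-8, S, r)) (Function('b')(r, S) = Mul(r, Add(Add(Add(r, S), 0), -8)) = Mul(r, Add(Add(Add(S, r), 0), -8)) = Mul(r, Add(Add(S, r), -8)) = Mul(r, Add(-8, S, r)))
Mul(Add(Add(Function('C')(5, 7), 7), -12), Function('b')(31, a)) = Mul(Add(Add(Pow(Add(-4, 5), Rational(1, 2)), 7), -12), Mul(31, Add(-8, 2, 31))) = Mul(Add(Add(Pow(1, Rational(1, 2)), 7), -12), Mul(31, 25)) = Mul(Add(Add(1, 7), -12), 775) = Mul(Add(8, -12), 775) = Mul(-4, 775) = -3100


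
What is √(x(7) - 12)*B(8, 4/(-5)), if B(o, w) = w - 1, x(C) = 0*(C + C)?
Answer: -18*I*√3/5 ≈ -6.2354*I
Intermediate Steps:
x(C) = 0 (x(C) = 0*(2*C) = 0)
B(o, w) = -1 + w
√(x(7) - 12)*B(8, 4/(-5)) = √(0 - 12)*(-1 + 4/(-5)) = √(-12)*(-1 + 4*(-⅕)) = (2*I*√3)*(-1 - ⅘) = (2*I*√3)*(-9/5) = -18*I*√3/5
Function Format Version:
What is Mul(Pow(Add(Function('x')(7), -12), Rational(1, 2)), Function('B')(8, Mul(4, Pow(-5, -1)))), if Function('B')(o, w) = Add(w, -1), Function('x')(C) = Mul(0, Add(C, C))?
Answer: Mul(Rational(-18, 5), I, Pow(3, Rational(1, 2))) ≈ Mul(-6.2354, I)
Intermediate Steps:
Function('x')(C) = 0 (Function('x')(C) = Mul(0, Mul(2, C)) = 0)
Function('B')(o, w) = Add(-1, w)
Mul(Pow(Add(Function('x')(7), -12), Rational(1, 2)), Function('B')(8, Mul(4, Pow(-5, -1)))) = Mul(Pow(Add(0, -12), Rational(1, 2)), Add(-1, Mul(4, Pow(-5, -1)))) = Mul(Pow(-12, Rational(1, 2)), Add(-1, Mul(4, Rational(-1, 5)))) = Mul(Mul(2, I, Pow(3, Rational(1, 2))), Add(-1, Rational(-4, 5))) = Mul(Mul(2, I, Pow(3, Rational(1, 2))), Rational(-9, 5)) = Mul(Rational(-18, 5), I, Pow(3, Rational(1, 2)))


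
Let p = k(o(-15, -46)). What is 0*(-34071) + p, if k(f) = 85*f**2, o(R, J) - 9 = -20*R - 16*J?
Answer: 92822125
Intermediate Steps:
o(R, J) = 9 - 20*R - 16*J (o(R, J) = 9 + (-20*R - 16*J) = 9 - 20*R - 16*J)
p = 92822125 (p = 85*(9 - 20*(-15) - 16*(-46))**2 = 85*(9 + 300 + 736)**2 = 85*1045**2 = 85*1092025 = 92822125)
0*(-34071) + p = 0*(-34071) + 92822125 = 0 + 92822125 = 92822125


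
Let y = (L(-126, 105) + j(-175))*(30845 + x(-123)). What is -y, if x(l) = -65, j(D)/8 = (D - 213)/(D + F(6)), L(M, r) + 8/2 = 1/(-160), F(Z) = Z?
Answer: -597610629/1352 ≈ -4.4202e+5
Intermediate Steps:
L(M, r) = -641/160 (L(M, r) = -4 + 1/(-160) = -4 - 1/160 = -641/160)
j(D) = 8*(-213 + D)/(6 + D) (j(D) = 8*((D - 213)/(D + 6)) = 8*((-213 + D)/(6 + D)) = 8*(-213 + D)/(6 + D))
y = 597610629/1352 (y = (-641/160 + 8*(-213 - 175)/(6 - 175))*(30845 - 65) = (-641/160 + 8*(-388)/(-169))*30780 = (-641/160 + 8*(-1/169)*(-388))*30780 = (-641/160 + 3104/169)*30780 = (388311/27040)*30780 = 597610629/1352 ≈ 4.4202e+5)
-y = -1*597610629/1352 = -597610629/1352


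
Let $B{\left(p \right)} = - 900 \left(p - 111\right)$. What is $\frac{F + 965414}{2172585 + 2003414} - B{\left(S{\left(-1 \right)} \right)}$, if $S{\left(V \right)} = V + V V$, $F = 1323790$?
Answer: $- \frac{417180010896}{4175999} \approx -99900.0$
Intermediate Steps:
$S{\left(V \right)} = V + V^{2}$
$B{\left(p \right)} = 99900 - 900 p$ ($B{\left(p \right)} = - 900 \left(-111 + p\right) = 99900 - 900 p$)
$\frac{F + 965414}{2172585 + 2003414} - B{\left(S{\left(-1 \right)} \right)} = \frac{1323790 + 965414}{2172585 + 2003414} - \left(99900 - 900 \left(- (1 - 1)\right)\right) = \frac{2289204}{4175999} - \left(99900 - 900 \left(\left(-1\right) 0\right)\right) = 2289204 \cdot \frac{1}{4175999} - \left(99900 - 0\right) = \frac{2289204}{4175999} - \left(99900 + 0\right) = \frac{2289204}{4175999} - 99900 = - \frac{417180010896}{4175999}$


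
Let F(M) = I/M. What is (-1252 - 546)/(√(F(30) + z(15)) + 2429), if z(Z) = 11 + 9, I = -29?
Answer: -4517940/6103471 + 62*√17130/6103471 ≈ -0.73890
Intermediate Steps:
z(Z) = 20
F(M) = -29/M
(-1252 - 546)/(√(F(30) + z(15)) + 2429) = (-1252 - 546)/(√(-29/30 + 20) + 2429) = -1798/(√(-29*1/30 + 20) + 2429) = -1798/(√(-29/30 + 20) + 2429) = -1798/(√(571/30) + 2429) = -1798/(√17130/30 + 2429) = -1798/(2429 + √17130/30)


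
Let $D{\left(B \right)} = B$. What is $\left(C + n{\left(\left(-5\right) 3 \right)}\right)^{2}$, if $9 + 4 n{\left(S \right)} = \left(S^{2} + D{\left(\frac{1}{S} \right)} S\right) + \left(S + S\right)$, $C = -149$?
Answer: $\frac{167281}{16} \approx 10455.0$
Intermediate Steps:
$n{\left(S \right)} = -2 + \frac{S}{2} + \frac{S^{2}}{4}$ ($n{\left(S \right)} = - \frac{9}{4} + \frac{\left(S^{2} + \frac{S}{S}\right) + \left(S + S\right)}{4} = - \frac{9}{4} + \frac{\left(S^{2} + 1\right) + 2 S}{4} = - \frac{9}{4} + \frac{\left(1 + S^{2}\right) + 2 S}{4} = - \frac{9}{4} + \frac{1 + S^{2} + 2 S}{4} = - \frac{9}{4} + \left(\frac{1}{4} + \frac{S}{2} + \frac{S^{2}}{4}\right) = -2 + \frac{S}{2} + \frac{S^{2}}{4}$)
$\left(C + n{\left(\left(-5\right) 3 \right)}\right)^{2} = \left(-149 + \left(-2 + \frac{\left(-5\right) 3}{2} + \frac{\left(\left(-5\right) 3\right)^{2}}{4}\right)\right)^{2} = \left(-149 + \left(-2 + \frac{1}{2} \left(-15\right) + \frac{\left(-15\right)^{2}}{4}\right)\right)^{2} = \left(-149 - - \frac{187}{4}\right)^{2} = \left(-149 + \frac{187}{4}\right)^{2} = \left(- \frac{409}{4}\right)^{2} = \frac{167281}{16}$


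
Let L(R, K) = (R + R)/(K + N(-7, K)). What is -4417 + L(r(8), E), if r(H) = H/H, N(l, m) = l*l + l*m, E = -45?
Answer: -1409021/319 ≈ -4417.0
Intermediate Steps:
N(l, m) = l**2 + l*m
r(H) = 1
L(R, K) = 2*R/(49 - 6*K) (L(R, K) = (R + R)/(K - 7*(-7 + K)) = (2*R)/(K + (49 - 7*K)) = (2*R)/(49 - 6*K) = 2*R/(49 - 6*K))
-4417 + L(r(8), E) = -4417 + 2*1/(49 - 6*(-45)) = -4417 + 2*1/(49 + 270) = -4417 + 2*1/319 = -4417 + 2*1*(1/319) = -4417 + 2/319 = -1409021/319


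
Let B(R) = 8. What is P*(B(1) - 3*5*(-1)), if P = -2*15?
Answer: -690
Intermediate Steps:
P = -30
P*(B(1) - 3*5*(-1)) = -30*(8 - 3*5*(-1)) = -30*(8 - 15*(-1)) = -30*(8 + 15) = -30*23 = -690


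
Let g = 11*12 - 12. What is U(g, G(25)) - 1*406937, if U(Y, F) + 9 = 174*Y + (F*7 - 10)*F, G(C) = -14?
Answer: -384554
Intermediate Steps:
g = 120 (g = 132 - 12 = 120)
U(Y, F) = -9 + 174*Y + F*(-10 + 7*F) (U(Y, F) = -9 + (174*Y + (F*7 - 10)*F) = -9 + (174*Y + (7*F - 10)*F) = -9 + (174*Y + (-10 + 7*F)*F) = -9 + (174*Y + F*(-10 + 7*F)) = -9 + 174*Y + F*(-10 + 7*F))
U(g, G(25)) - 1*406937 = (-9 - 10*(-14) + 7*(-14)² + 174*120) - 1*406937 = (-9 + 140 + 7*196 + 20880) - 406937 = (-9 + 140 + 1372 + 20880) - 406937 = 22383 - 406937 = -384554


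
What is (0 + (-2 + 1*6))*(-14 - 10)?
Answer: -96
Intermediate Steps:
(0 + (-2 + 1*6))*(-14 - 10) = (0 + (-2 + 6))*(-24) = (0 + 4)*(-24) = 4*(-24) = -96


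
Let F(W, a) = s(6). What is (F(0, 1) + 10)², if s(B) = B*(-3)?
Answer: 64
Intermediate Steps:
s(B) = -3*B
F(W, a) = -18 (F(W, a) = -3*6 = -18)
(F(0, 1) + 10)² = (-18 + 10)² = (-8)² = 64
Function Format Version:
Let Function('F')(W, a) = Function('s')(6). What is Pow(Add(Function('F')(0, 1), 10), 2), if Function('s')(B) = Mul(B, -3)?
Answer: 64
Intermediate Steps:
Function('s')(B) = Mul(-3, B)
Function('F')(W, a) = -18 (Function('F')(W, a) = Mul(-3, 6) = -18)
Pow(Add(Function('F')(0, 1), 10), 2) = Pow(Add(-18, 10), 2) = Pow(-8, 2) = 64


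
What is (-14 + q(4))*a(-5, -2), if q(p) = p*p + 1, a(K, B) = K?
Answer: -15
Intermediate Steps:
q(p) = 1 + p**2 (q(p) = p**2 + 1 = 1 + p**2)
(-14 + q(4))*a(-5, -2) = (-14 + (1 + 4**2))*(-5) = (-14 + (1 + 16))*(-5) = (-14 + 17)*(-5) = 3*(-5) = -15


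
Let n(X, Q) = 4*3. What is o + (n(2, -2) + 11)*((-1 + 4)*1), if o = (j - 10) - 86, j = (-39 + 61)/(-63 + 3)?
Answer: -821/30 ≈ -27.367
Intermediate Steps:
n(X, Q) = 12
j = -11/30 (j = 22/(-60) = 22*(-1/60) = -11/30 ≈ -0.36667)
o = -2891/30 (o = (-11/30 - 10) - 86 = -311/30 - 86 = -2891/30 ≈ -96.367)
o + (n(2, -2) + 11)*((-1 + 4)*1) = -2891/30 + (12 + 11)*((-1 + 4)*1) = -2891/30 + 23*(3*1) = -2891/30 + 23*3 = -2891/30 + 69 = -821/30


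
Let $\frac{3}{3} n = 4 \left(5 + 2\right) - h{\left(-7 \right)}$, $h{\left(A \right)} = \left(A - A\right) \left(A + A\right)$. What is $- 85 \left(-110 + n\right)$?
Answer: $6970$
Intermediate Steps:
$h{\left(A \right)} = 0$ ($h{\left(A \right)} = 0 \cdot 2 A = 0$)
$n = 28$ ($n = 4 \left(5 + 2\right) - 0 = 4 \cdot 7 + 0 = 28 + 0 = 28$)
$- 85 \left(-110 + n\right) = - 85 \left(-110 + 28\right) = \left(-85\right) \left(-82\right) = 6970$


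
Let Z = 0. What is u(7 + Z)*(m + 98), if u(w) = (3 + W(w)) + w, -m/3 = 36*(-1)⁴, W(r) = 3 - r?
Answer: -60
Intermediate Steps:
m = -108 (m = -108*(-1)⁴ = -108 ≈ -108.00)
u(w) = 6 (u(w) = (3 + (3 - w)) + w = (6 - w) + w = 6)
u(7 + Z)*(m + 98) = 6*(-108 + 98) = 6*(-10) = -60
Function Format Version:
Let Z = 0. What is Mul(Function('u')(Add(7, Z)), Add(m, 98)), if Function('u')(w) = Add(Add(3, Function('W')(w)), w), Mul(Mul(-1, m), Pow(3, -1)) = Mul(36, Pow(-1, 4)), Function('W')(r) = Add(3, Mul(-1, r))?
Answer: -60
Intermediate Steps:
m = -108 (m = Mul(-3, Mul(36, Pow(-1, 4))) = Mul(-3, Mul(36, 1)) = Mul(-3, 36) = -108)
Function('u')(w) = 6 (Function('u')(w) = Add(Add(3, Add(3, Mul(-1, w))), w) = Add(Add(6, Mul(-1, w)), w) = 6)
Mul(Function('u')(Add(7, Z)), Add(m, 98)) = Mul(6, Add(-108, 98)) = Mul(6, -10) = -60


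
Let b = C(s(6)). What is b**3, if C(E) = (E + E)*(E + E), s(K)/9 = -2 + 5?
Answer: 24794911296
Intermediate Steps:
s(K) = 27 (s(K) = 9*(-2 + 5) = 9*3 = 27)
C(E) = 4*E**2 (C(E) = (2*E)*(2*E) = 4*E**2)
b = 2916 (b = 4*27**2 = 4*729 = 2916)
b**3 = 2916**3 = 24794911296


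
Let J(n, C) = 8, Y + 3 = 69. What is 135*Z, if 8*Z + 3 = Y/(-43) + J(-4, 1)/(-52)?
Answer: -353835/4472 ≈ -79.122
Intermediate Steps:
Y = 66 (Y = -3 + 69 = 66)
Z = -2621/4472 (Z = -3/8 + (66/(-43) + 8/(-52))/8 = -3/8 + (66*(-1/43) + 8*(-1/52))/8 = -3/8 + (-66/43 - 2/13)/8 = -3/8 + (⅛)*(-944/559) = -3/8 - 118/559 = -2621/4472 ≈ -0.58609)
135*Z = 135*(-2621/4472) = -353835/4472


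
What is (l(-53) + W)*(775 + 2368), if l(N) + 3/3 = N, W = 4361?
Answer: 13536901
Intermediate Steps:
l(N) = -1 + N
(l(-53) + W)*(775 + 2368) = ((-1 - 53) + 4361)*(775 + 2368) = (-54 + 4361)*3143 = 4307*3143 = 13536901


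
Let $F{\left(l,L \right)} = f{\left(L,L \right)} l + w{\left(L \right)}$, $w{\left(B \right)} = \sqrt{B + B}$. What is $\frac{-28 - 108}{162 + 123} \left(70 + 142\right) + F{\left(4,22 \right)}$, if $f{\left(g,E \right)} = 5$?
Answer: $- \frac{23132}{285} + 2 \sqrt{11} \approx -74.532$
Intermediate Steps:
$w{\left(B \right)} = \sqrt{2} \sqrt{B}$ ($w{\left(B \right)} = \sqrt{2 B} = \sqrt{2} \sqrt{B}$)
$F{\left(l,L \right)} = 5 l + \sqrt{2} \sqrt{L}$
$\frac{-28 - 108}{162 + 123} \left(70 + 142\right) + F{\left(4,22 \right)} = \frac{-28 - 108}{162 + 123} \left(70 + 142\right) + \left(5 \cdot 4 + \sqrt{2} \sqrt{22}\right) = - \frac{136}{285} \cdot 212 + \left(20 + 2 \sqrt{11}\right) = \left(-136\right) \frac{1}{285} \cdot 212 + \left(20 + 2 \sqrt{11}\right) = \left(- \frac{136}{285}\right) 212 + \left(20 + 2 \sqrt{11}\right) = - \frac{28832}{285} + \left(20 + 2 \sqrt{11}\right) = - \frac{23132}{285} + 2 \sqrt{11}$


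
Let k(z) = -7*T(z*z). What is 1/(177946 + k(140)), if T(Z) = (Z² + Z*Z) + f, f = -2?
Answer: -1/5378062040 ≈ -1.8594e-10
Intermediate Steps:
T(Z) = -2 + 2*Z² (T(Z) = (Z² + Z*Z) - 2 = (Z² + Z²) - 2 = 2*Z² - 2 = -2 + 2*Z²)
k(z) = 14 - 14*z⁴ (k(z) = -7*(-2 + 2*(z*z)²) = -7*(-2 + 2*(z²)²) = -7*(-2 + 2*z⁴) = 14 - 14*z⁴)
1/(177946 + k(140)) = 1/(177946 + (14 - 14*140⁴)) = 1/(177946 + (14 - 14*384160000)) = 1/(177946 + (14 - 5378240000)) = 1/(177946 - 5378239986) = 1/(-5378062040) = -1/5378062040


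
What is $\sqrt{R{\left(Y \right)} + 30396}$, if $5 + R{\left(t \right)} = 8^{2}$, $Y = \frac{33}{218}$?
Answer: $\sqrt{30455} \approx 174.51$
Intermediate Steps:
$Y = \frac{33}{218}$ ($Y = 33 \cdot \frac{1}{218} = \frac{33}{218} \approx 0.15138$)
$R{\left(t \right)} = 59$ ($R{\left(t \right)} = -5 + 8^{2} = -5 + 64 = 59$)
$\sqrt{R{\left(Y \right)} + 30396} = \sqrt{59 + 30396} = \sqrt{30455}$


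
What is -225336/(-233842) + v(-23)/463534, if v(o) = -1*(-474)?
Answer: 26140434633/27098429407 ≈ 0.96465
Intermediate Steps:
v(o) = 474
-225336/(-233842) + v(-23)/463534 = -225336/(-233842) + 474/463534 = -225336*(-1/233842) + 474*(1/463534) = 112668/116921 + 237/231767 = 26140434633/27098429407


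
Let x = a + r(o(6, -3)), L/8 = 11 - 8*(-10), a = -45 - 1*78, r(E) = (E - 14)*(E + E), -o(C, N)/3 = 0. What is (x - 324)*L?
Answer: -325416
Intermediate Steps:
o(C, N) = 0 (o(C, N) = -3*0 = 0)
r(E) = 2*E*(-14 + E) (r(E) = (-14 + E)*(2*E) = 2*E*(-14 + E))
a = -123 (a = -45 - 78 = -123)
L = 728 (L = 8*(11 - 8*(-10)) = 8*(11 + 80) = 8*91 = 728)
x = -123 (x = -123 + 2*0*(-14 + 0) = -123 + 2*0*(-14) = -123 + 0 = -123)
(x - 324)*L = (-123 - 324)*728 = -447*728 = -325416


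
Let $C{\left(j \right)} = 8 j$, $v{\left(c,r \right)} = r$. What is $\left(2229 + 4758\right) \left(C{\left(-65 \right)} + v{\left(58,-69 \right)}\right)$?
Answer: $-4115343$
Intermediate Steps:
$\left(2229 + 4758\right) \left(C{\left(-65 \right)} + v{\left(58,-69 \right)}\right) = \left(2229 + 4758\right) \left(8 \left(-65\right) - 69\right) = 6987 \left(-520 - 69\right) = 6987 \left(-589\right) = -4115343$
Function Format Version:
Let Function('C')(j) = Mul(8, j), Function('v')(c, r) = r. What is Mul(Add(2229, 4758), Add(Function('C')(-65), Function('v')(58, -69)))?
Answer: -4115343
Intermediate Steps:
Mul(Add(2229, 4758), Add(Function('C')(-65), Function('v')(58, -69))) = Mul(Add(2229, 4758), Add(Mul(8, -65), -69)) = Mul(6987, Add(-520, -69)) = Mul(6987, -589) = -4115343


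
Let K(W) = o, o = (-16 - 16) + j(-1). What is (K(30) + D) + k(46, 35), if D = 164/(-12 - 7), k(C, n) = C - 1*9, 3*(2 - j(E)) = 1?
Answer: -112/57 ≈ -1.9649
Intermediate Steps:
j(E) = 5/3 (j(E) = 2 - ⅓*1 = 2 - ⅓ = 5/3)
o = -91/3 (o = (-16 - 16) + 5/3 = -32 + 5/3 = -91/3 ≈ -30.333)
K(W) = -91/3
k(C, n) = -9 + C (k(C, n) = C - 9 = -9 + C)
D = -164/19 (D = 164/(-19) = -1/19*164 = -164/19 ≈ -8.6316)
(K(30) + D) + k(46, 35) = (-91/3 - 164/19) + (-9 + 46) = -2221/57 + 37 = -112/57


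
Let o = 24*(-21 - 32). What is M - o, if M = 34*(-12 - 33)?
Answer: -258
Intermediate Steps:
M = -1530 (M = 34*(-45) = -1530)
o = -1272 (o = 24*(-53) = -1272)
M - o = -1530 - 1*(-1272) = -1530 + 1272 = -258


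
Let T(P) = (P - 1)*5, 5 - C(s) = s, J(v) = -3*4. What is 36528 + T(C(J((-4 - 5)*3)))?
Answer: 36608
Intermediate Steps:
J(v) = -12
C(s) = 5 - s
T(P) = -5 + 5*P (T(P) = (-1 + P)*5 = -5 + 5*P)
36528 + T(C(J((-4 - 5)*3))) = 36528 + (-5 + 5*(5 - 1*(-12))) = 36528 + (-5 + 5*(5 + 12)) = 36528 + (-5 + 5*17) = 36528 + (-5 + 85) = 36528 + 80 = 36608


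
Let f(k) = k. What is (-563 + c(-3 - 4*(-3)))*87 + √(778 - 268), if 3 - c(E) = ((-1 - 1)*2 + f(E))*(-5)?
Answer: -46545 + √510 ≈ -46522.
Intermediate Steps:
c(E) = -17 + 5*E (c(E) = 3 - ((-1 - 1)*2 + E)*(-5) = 3 - (-2*2 + E)*(-5) = 3 - (-4 + E)*(-5) = 3 - (20 - 5*E) = 3 + (-20 + 5*E) = -17 + 5*E)
(-563 + c(-3 - 4*(-3)))*87 + √(778 - 268) = (-563 + (-17 + 5*(-3 - 4*(-3))))*87 + √(778 - 268) = (-563 + (-17 + 5*(-3 + 12)))*87 + √510 = (-563 + (-17 + 5*9))*87 + √510 = (-563 + (-17 + 45))*87 + √510 = (-563 + 28)*87 + √510 = -535*87 + √510 = -46545 + √510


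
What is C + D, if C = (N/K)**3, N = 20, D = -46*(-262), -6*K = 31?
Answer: 357313132/29791 ≈ 11994.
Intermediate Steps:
K = -31/6 (K = -1/6*31 = -31/6 ≈ -5.1667)
D = 12052
C = -1728000/29791 (C = (20/(-31/6))**3 = (20*(-6/31))**3 = (-120/31)**3 = -1728000/29791 ≈ -58.004)
C + D = -1728000/29791 + 12052 = 357313132/29791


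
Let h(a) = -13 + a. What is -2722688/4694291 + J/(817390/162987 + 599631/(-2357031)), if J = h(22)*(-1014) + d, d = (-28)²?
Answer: -5016270251733158281406/2861767339509709421 ≈ -1752.9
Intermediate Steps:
d = 784
J = -8342 (J = (-13 + 22)*(-1014) + 784 = 9*(-1014) + 784 = -9126 + 784 = -8342)
-2722688/4694291 + J/(817390/162987 + 599631/(-2357031)) = -2722688/4694291 - 8342/(817390/162987 + 599631/(-2357031)) = -2722688*1/4694291 - 8342/(817390*(1/162987) + 599631*(-1/2357031)) = -2722688/4694291 - 8342/(817390/162987 - 199877/785677) = -2722688/4694291 - 8342/609627170431/128055137199 = -2722688/4694291 - 8342*128055137199/609627170431 = -2722688/4694291 - 1068235954514058/609627170431 = -5016270251733158281406/2861767339509709421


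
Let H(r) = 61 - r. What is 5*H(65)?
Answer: -20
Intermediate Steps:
5*H(65) = 5*(61 - 1*65) = 5*(61 - 65) = 5*(-4) = -20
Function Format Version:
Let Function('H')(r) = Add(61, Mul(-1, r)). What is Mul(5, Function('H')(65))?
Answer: -20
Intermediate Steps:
Mul(5, Function('H')(65)) = Mul(5, Add(61, Mul(-1, 65))) = Mul(5, Add(61, -65)) = Mul(5, -4) = -20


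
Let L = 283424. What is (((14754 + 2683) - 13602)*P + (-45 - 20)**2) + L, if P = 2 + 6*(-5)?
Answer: 180269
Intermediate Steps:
P = -28 (P = 2 - 30 = -28)
(((14754 + 2683) - 13602)*P + (-45 - 20)**2) + L = (((14754 + 2683) - 13602)*(-28) + (-45 - 20)**2) + 283424 = ((17437 - 13602)*(-28) + (-65)**2) + 283424 = (3835*(-28) + 4225) + 283424 = (-107380 + 4225) + 283424 = -103155 + 283424 = 180269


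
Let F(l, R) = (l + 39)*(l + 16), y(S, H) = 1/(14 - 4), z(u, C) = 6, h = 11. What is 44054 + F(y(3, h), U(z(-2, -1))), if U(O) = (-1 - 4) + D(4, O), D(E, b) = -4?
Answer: 4468351/100 ≈ 44684.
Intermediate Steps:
U(O) = -9 (U(O) = (-1 - 4) - 4 = -5 - 4 = -9)
y(S, H) = ⅒ (y(S, H) = 1/10 = ⅒)
F(l, R) = (16 + l)*(39 + l) (F(l, R) = (39 + l)*(16 + l) = (16 + l)*(39 + l))
44054 + F(y(3, h), U(z(-2, -1))) = 44054 + (624 + (⅒)² + 55*(⅒)) = 44054 + (624 + 1/100 + 11/2) = 44054 + 62951/100 = 4468351/100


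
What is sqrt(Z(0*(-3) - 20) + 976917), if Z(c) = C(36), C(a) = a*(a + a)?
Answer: sqrt(979509) ≈ 989.70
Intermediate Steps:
C(a) = 2*a**2 (C(a) = a*(2*a) = 2*a**2)
Z(c) = 2592 (Z(c) = 2*36**2 = 2*1296 = 2592)
sqrt(Z(0*(-3) - 20) + 976917) = sqrt(2592 + 976917) = sqrt(979509)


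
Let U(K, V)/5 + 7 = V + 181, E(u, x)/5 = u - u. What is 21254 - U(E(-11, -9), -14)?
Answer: 20454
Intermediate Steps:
E(u, x) = 0 (E(u, x) = 5*(u - u) = 5*0 = 0)
U(K, V) = 870 + 5*V (U(K, V) = -35 + 5*(V + 181) = -35 + 5*(181 + V) = -35 + (905 + 5*V) = 870 + 5*V)
21254 - U(E(-11, -9), -14) = 21254 - (870 + 5*(-14)) = 21254 - (870 - 70) = 21254 - 1*800 = 21254 - 800 = 20454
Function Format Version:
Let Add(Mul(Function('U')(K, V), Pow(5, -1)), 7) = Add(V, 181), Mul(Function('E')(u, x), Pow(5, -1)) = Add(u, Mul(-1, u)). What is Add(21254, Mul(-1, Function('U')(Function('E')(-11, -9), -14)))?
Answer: 20454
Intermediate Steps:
Function('E')(u, x) = 0 (Function('E')(u, x) = Mul(5, Add(u, Mul(-1, u))) = Mul(5, 0) = 0)
Function('U')(K, V) = Add(870, Mul(5, V)) (Function('U')(K, V) = Add(-35, Mul(5, Add(V, 181))) = Add(-35, Mul(5, Add(181, V))) = Add(-35, Add(905, Mul(5, V))) = Add(870, Mul(5, V)))
Add(21254, Mul(-1, Function('U')(Function('E')(-11, -9), -14))) = Add(21254, Mul(-1, Add(870, Mul(5, -14)))) = Add(21254, Mul(-1, Add(870, -70))) = Add(21254, Mul(-1, 800)) = Add(21254, -800) = 20454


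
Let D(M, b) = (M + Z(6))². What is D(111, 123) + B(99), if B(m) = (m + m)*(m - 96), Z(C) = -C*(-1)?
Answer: 14283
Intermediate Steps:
Z(C) = C
B(m) = 2*m*(-96 + m) (B(m) = (2*m)*(-96 + m) = 2*m*(-96 + m))
D(M, b) = (6 + M)² (D(M, b) = (M + 6)² = (6 + M)²)
D(111, 123) + B(99) = (6 + 111)² + 2*99*(-96 + 99) = 117² + 2*99*3 = 13689 + 594 = 14283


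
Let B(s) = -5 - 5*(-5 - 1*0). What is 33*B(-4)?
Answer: 660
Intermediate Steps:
B(s) = 20 (B(s) = -5 - 5*(-5 + 0) = -5 - 5*(-5) = -5 + 25 = 20)
33*B(-4) = 33*20 = 660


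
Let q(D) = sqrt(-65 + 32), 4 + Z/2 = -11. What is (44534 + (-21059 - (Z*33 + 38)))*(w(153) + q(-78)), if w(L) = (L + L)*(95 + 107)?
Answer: 1509881724 + 24427*I*sqrt(33) ≈ 1.5099e+9 + 1.4032e+5*I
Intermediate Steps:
Z = -30 (Z = -8 + 2*(-11) = -8 - 22 = -30)
q(D) = I*sqrt(33) (q(D) = sqrt(-33) = I*sqrt(33))
w(L) = 404*L (w(L) = (2*L)*202 = 404*L)
(44534 + (-21059 - (Z*33 + 38)))*(w(153) + q(-78)) = (44534 + (-21059 - (-30*33 + 38)))*(404*153 + I*sqrt(33)) = (44534 + (-21059 - (-990 + 38)))*(61812 + I*sqrt(33)) = (44534 + (-21059 - 1*(-952)))*(61812 + I*sqrt(33)) = (44534 + (-21059 + 952))*(61812 + I*sqrt(33)) = (44534 - 20107)*(61812 + I*sqrt(33)) = 24427*(61812 + I*sqrt(33)) = 1509881724 + 24427*I*sqrt(33)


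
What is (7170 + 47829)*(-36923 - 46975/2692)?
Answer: -5469303561309/2692 ≈ -2.0317e+9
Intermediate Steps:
(7170 + 47829)*(-36923 - 46975/2692) = 54999*(-36923 - 46975*1/2692) = 54999*(-36923 - 46975/2692) = 54999*(-99443691/2692) = -5469303561309/2692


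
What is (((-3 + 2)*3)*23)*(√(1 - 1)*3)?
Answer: 0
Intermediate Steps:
(((-3 + 2)*3)*23)*(√(1 - 1)*3) = (-1*3*23)*(√0*3) = (-3*23)*(0*3) = -69*0 = 0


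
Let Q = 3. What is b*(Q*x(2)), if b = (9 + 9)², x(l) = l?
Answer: 1944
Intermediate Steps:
b = 324 (b = 18² = 324)
b*(Q*x(2)) = 324*(3*2) = 324*6 = 1944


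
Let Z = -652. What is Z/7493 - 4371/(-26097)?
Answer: 5245553/65181607 ≈ 0.080476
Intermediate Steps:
Z/7493 - 4371/(-26097) = -652/7493 - 4371/(-26097) = -652*1/7493 - 4371*(-1/26097) = -652/7493 + 1457/8699 = 5245553/65181607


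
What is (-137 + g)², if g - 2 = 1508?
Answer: 1885129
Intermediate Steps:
g = 1510 (g = 2 + 1508 = 1510)
(-137 + g)² = (-137 + 1510)² = 1373² = 1885129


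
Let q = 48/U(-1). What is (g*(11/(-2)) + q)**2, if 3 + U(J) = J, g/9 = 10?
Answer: 257049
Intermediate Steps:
g = 90 (g = 9*10 = 90)
U(J) = -3 + J
q = -12 (q = 48/(-3 - 1) = 48/(-4) = 48*(-1/4) = -12)
(g*(11/(-2)) + q)**2 = (90*(11/(-2)) - 12)**2 = (90*(11*(-1/2)) - 12)**2 = (90*(-11/2) - 12)**2 = (-495 - 12)**2 = (-507)**2 = 257049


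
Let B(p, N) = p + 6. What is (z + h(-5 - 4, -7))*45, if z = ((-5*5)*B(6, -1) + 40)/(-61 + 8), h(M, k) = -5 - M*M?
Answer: -193410/53 ≈ -3649.2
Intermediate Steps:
B(p, N) = 6 + p
h(M, k) = -5 - M**2
z = 260/53 (z = ((-5*5)*(6 + 6) + 40)/(-61 + 8) = (-25*12 + 40)/(-53) = (-300 + 40)*(-1/53) = -260*(-1/53) = 260/53 ≈ 4.9057)
(z + h(-5 - 4, -7))*45 = (260/53 + (-5 - (-5 - 4)**2))*45 = (260/53 + (-5 - 1*(-9)**2))*45 = (260/53 + (-5 - 1*81))*45 = (260/53 + (-5 - 81))*45 = (260/53 - 86)*45 = -4298/53*45 = -193410/53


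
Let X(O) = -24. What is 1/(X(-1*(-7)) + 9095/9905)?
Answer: -1981/45725 ≈ -0.043324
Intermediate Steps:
1/(X(-1*(-7)) + 9095/9905) = 1/(-24 + 9095/9905) = 1/(-24 + 9095*(1/9905)) = 1/(-24 + 1819/1981) = 1/(-45725/1981) = -1981/45725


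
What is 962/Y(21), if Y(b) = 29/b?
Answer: 20202/29 ≈ 696.62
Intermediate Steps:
962/Y(21) = 962/((29/21)) = 962/((29*(1/21))) = 962/(29/21) = 962*(21/29) = 20202/29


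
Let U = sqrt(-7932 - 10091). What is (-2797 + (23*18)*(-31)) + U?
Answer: -15631 + I*sqrt(18023) ≈ -15631.0 + 134.25*I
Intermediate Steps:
U = I*sqrt(18023) (U = sqrt(-18023) = I*sqrt(18023) ≈ 134.25*I)
(-2797 + (23*18)*(-31)) + U = (-2797 + (23*18)*(-31)) + I*sqrt(18023) = (-2797 + 414*(-31)) + I*sqrt(18023) = (-2797 - 12834) + I*sqrt(18023) = -15631 + I*sqrt(18023)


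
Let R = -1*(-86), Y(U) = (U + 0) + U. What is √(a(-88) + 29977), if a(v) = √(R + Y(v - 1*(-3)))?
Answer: √(29977 + 2*I*√21) ≈ 173.14 + 0.026*I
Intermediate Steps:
Y(U) = 2*U (Y(U) = U + U = 2*U)
R = 86
a(v) = √(92 + 2*v) (a(v) = √(86 + 2*(v - 1*(-3))) = √(86 + 2*(v + 3)) = √(86 + 2*(3 + v)) = √(86 + (6 + 2*v)) = √(92 + 2*v))
√(a(-88) + 29977) = √(√(92 + 2*(-88)) + 29977) = √(√(92 - 176) + 29977) = √(√(-84) + 29977) = √(2*I*√21 + 29977) = √(29977 + 2*I*√21)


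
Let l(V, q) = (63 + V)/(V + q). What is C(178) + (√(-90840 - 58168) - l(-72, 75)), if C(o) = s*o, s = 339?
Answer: 60345 + 4*I*√9313 ≈ 60345.0 + 386.02*I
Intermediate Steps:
C(o) = 339*o
l(V, q) = (63 + V)/(V + q)
C(178) + (√(-90840 - 58168) - l(-72, 75)) = 339*178 + (√(-90840 - 58168) - (63 - 72)/(-72 + 75)) = 60342 + (√(-149008) - (-9)/3) = 60342 + (4*I*√9313 - (-9)/3) = 60342 + (4*I*√9313 - 1*(-3)) = 60342 + (4*I*√9313 + 3) = 60342 + (3 + 4*I*√9313) = 60345 + 4*I*√9313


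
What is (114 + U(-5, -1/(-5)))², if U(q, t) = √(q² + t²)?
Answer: (570 + √626)²/25 ≈ 14162.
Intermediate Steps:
(114 + U(-5, -1/(-5)))² = (114 + √((-5)² + (-1/(-5))²))² = (114 + √(25 + (-1*(-⅕))²))² = (114 + √(25 + (⅕)²))² = (114 + √(25 + 1/25))² = (114 + √(626/25))² = (114 + √626/5)²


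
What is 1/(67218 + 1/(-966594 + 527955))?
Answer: 438639/29484436301 ≈ 1.4877e-5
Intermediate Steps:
1/(67218 + 1/(-966594 + 527955)) = 1/(67218 + 1/(-438639)) = 1/(67218 - 1/438639) = 1/(29484436301/438639) = 438639/29484436301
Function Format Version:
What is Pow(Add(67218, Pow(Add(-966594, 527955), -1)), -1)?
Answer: Rational(438639, 29484436301) ≈ 1.4877e-5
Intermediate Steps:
Pow(Add(67218, Pow(Add(-966594, 527955), -1)), -1) = Pow(Add(67218, Pow(-438639, -1)), -1) = Pow(Add(67218, Rational(-1, 438639)), -1) = Pow(Rational(29484436301, 438639), -1) = Rational(438639, 29484436301)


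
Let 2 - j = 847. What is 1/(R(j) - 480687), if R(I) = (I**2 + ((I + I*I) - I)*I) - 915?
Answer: -1/603118702 ≈ -1.6580e-9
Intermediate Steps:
j = -845 (j = 2 - 1*847 = 2 - 847 = -845)
R(I) = -915 + I**2 + I**3 (R(I) = (I**2 + ((I + I**2) - I)*I) - 915 = (I**2 + I**2*I) - 915 = (I**2 + I**3) - 915 = -915 + I**2 + I**3)
1/(R(j) - 480687) = 1/((-915 + (-845)**2 + (-845)**3) - 480687) = 1/((-915 + 714025 - 603351125) - 480687) = 1/(-602638015 - 480687) = 1/(-603118702) = -1/603118702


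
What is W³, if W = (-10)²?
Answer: 1000000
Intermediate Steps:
W = 100
W³ = 100³ = 1000000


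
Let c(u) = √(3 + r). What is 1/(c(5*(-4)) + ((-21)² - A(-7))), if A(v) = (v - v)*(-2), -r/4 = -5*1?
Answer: 441/194458 - √23/194458 ≈ 0.0022432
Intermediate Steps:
r = 20 (r = -(-20) = -4*(-5) = 20)
A(v) = 0 (A(v) = 0*(-2) = 0)
c(u) = √23 (c(u) = √(3 + 20) = √23)
1/(c(5*(-4)) + ((-21)² - A(-7))) = 1/(√23 + ((-21)² - 1*0)) = 1/(√23 + (441 + 0)) = 1/(√23 + 441) = 1/(441 + √23)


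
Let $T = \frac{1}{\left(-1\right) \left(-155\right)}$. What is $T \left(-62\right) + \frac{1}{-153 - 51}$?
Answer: $- \frac{413}{1020} \approx -0.4049$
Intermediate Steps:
$T = \frac{1}{155} \approx 0.0064516$
$T \left(-62\right) + \frac{1}{-153 - 51} = \frac{1}{155} \left(-62\right) + \frac{1}{-153 - 51} = - \frac{2}{5} + \frac{1}{-204} = - \frac{2}{5} - \frac{1}{204} = - \frac{413}{1020}$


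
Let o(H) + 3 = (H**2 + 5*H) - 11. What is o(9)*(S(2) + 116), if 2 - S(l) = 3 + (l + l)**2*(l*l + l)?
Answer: 2128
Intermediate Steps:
o(H) = -14 + H**2 + 5*H (o(H) = -3 + ((H**2 + 5*H) - 11) = -3 + (-11 + H**2 + 5*H) = -14 + H**2 + 5*H)
S(l) = -1 - 4*l**2*(l + l**2) (S(l) = 2 - (3 + (l + l)**2*(l*l + l)) = 2 - (3 + (2*l)**2*(l**2 + l)) = 2 - (3 + (4*l**2)*(l + l**2)) = 2 - (3 + 4*l**2*(l + l**2)) = 2 + (-3 - 4*l**2*(l + l**2)) = -1 - 4*l**2*(l + l**2))
o(9)*(S(2) + 116) = (-14 + 9**2 + 5*9)*((-1 - 4*2**3 - 4*2**4) + 116) = (-14 + 81 + 45)*((-1 - 4*8 - 4*16) + 116) = 112*((-1 - 32 - 64) + 116) = 112*(-97 + 116) = 112*19 = 2128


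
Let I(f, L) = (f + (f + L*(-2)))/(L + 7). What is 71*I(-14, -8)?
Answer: 852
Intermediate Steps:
I(f, L) = (-2*L + 2*f)/(7 + L) (I(f, L) = (f + (f - 2*L))/(7 + L) = (-2*L + 2*f)/(7 + L))
71*I(-14, -8) = 71*(2*(-14 - 1*(-8))/(7 - 8)) = 71*(2*(-14 + 8)/(-1)) = 71*(2*(-1)*(-6)) = 71*12 = 852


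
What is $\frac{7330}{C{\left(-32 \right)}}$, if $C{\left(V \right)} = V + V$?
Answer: $- \frac{3665}{32} \approx -114.53$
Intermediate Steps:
$C{\left(V \right)} = 2 V$
$\frac{7330}{C{\left(-32 \right)}} = \frac{7330}{2 \left(-32\right)} = \frac{7330}{-64} = 7330 \left(- \frac{1}{64}\right) = - \frac{3665}{32}$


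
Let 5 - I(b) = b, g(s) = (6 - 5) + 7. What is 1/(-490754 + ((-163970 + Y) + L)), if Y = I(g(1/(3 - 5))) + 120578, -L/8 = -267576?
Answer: 1/1606459 ≈ 6.2249e-7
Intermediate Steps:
L = 2140608 (L = -8*(-267576) = 2140608)
g(s) = 8 (g(s) = 1 + 7 = 8)
I(b) = 5 - b
Y = 120575 (Y = (5 - 1*8) + 120578 = (5 - 8) + 120578 = -3 + 120578 = 120575)
1/(-490754 + ((-163970 + Y) + L)) = 1/(-490754 + ((-163970 + 120575) + 2140608)) = 1/(-490754 + (-43395 + 2140608)) = 1/(-490754 + 2097213) = 1/1606459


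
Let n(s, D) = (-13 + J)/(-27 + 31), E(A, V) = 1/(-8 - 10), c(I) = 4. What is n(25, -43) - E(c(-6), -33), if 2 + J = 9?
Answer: -13/9 ≈ -1.4444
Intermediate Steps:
J = 7 (J = -2 + 9 = 7)
E(A, V) = -1/18 (E(A, V) = 1/(-18) = -1/18)
n(s, D) = -3/2 (n(s, D) = (-13 + 7)/(-27 + 31) = -6/4 = -6*¼ = -3/2)
n(25, -43) - E(c(-6), -33) = -3/2 - 1*(-1/18) = -3/2 + 1/18 = -13/9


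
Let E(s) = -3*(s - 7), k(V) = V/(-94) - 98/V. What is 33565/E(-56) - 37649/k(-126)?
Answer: -425692909/24192 ≈ -17596.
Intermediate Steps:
k(V) = -98/V - V/94 (k(V) = V*(-1/94) - 98/V = -V/94 - 98/V = -98/V - V/94)
E(s) = 21 - 3*s (E(s) = -3*(-7 + s) = 21 - 3*s)
33565/E(-56) - 37649/k(-126) = 33565/(21 - 3*(-56)) - 37649/(-98/(-126) - 1/94*(-126)) = 33565/(21 + 168) - 37649/(-98*(-1/126) + 63/47) = 33565/189 - 37649/(7/9 + 63/47) = 33565*(1/189) - 37649/896/423 = 4795/27 - 37649*423/896 = 4795/27 - 15925527/896 = -425692909/24192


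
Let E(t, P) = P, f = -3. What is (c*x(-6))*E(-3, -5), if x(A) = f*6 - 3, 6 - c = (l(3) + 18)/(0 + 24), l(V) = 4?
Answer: 2135/4 ≈ 533.75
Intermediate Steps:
c = 61/12 (c = 6 - (4 + 18)/(0 + 24) = 6 - 22/24 = 6 - 1*11/12 = 6 - 11/12 = 61/12 ≈ 5.0833)
x(A) = -21 (x(A) = -3*6 - 3 = -18 - 3 = -21)
(c*x(-6))*E(-3, -5) = ((61/12)*(-21))*(-5) = -427/4*(-5) = 2135/4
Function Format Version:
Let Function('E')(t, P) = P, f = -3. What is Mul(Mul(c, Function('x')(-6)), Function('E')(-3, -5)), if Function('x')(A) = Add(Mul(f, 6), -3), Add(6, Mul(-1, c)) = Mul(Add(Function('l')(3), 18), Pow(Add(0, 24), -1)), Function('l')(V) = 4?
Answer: Rational(2135, 4) ≈ 533.75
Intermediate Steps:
c = Rational(61, 12) (c = Add(6, Mul(-1, Mul(Add(4, 18), Pow(Add(0, 24), -1)))) = Add(6, Mul(-1, Mul(22, Pow(24, -1)))) = Add(6, Mul(-1, Mul(22, Rational(1, 24)))) = Add(6, Mul(-1, Rational(11, 12))) = Add(6, Rational(-11, 12)) = Rational(61, 12) ≈ 5.0833)
Function('x')(A) = -21 (Function('x')(A) = Add(Mul(-3, 6), -3) = Add(-18, -3) = -21)
Mul(Mul(c, Function('x')(-6)), Function('E')(-3, -5)) = Mul(Mul(Rational(61, 12), -21), -5) = Mul(Rational(-427, 4), -5) = Rational(2135, 4)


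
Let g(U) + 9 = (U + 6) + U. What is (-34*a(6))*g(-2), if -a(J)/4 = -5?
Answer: 4760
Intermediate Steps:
g(U) = -3 + 2*U (g(U) = -9 + ((U + 6) + U) = -9 + ((6 + U) + U) = -9 + (6 + 2*U) = -3 + 2*U)
a(J) = 20 (a(J) = -4*(-5) = 20)
(-34*a(6))*g(-2) = (-34*20)*(-3 + 2*(-2)) = -680*(-3 - 4) = -680*(-7) = 4760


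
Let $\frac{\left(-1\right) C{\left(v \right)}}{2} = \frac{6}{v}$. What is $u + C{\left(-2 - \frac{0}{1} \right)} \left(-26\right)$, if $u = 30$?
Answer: $-126$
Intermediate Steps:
$C{\left(v \right)} = - \frac{12}{v}$ ($C{\left(v \right)} = - 2 \frac{6}{v} = - \frac{12}{v}$)
$u + C{\left(-2 - \frac{0}{1} \right)} \left(-26\right) = 30 + - \frac{12}{-2 - \frac{0}{1}} \left(-26\right) = 30 + - \frac{12}{-2 - 0 \cdot 1} \left(-26\right) = 30 + - \frac{12}{-2 - 0} \left(-26\right) = 30 + - \frac{12}{-2 + 0} \left(-26\right) = 30 + - \frac{12}{-2} \left(-26\right) = 30 + \left(-12\right) \left(- \frac{1}{2}\right) \left(-26\right) = 30 + 6 \left(-26\right) = 30 - 156 = -126$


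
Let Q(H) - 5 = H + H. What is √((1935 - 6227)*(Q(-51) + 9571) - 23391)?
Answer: I*√40685799 ≈ 6378.5*I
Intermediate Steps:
Q(H) = 5 + 2*H (Q(H) = 5 + (H + H) = 5 + 2*H)
√((1935 - 6227)*(Q(-51) + 9571) - 23391) = √((1935 - 6227)*((5 + 2*(-51)) + 9571) - 23391) = √(-4292*((5 - 102) + 9571) - 23391) = √(-4292*(-97 + 9571) - 23391) = √(-4292*9474 - 23391) = √(-40662408 - 23391) = √(-40685799) = I*√40685799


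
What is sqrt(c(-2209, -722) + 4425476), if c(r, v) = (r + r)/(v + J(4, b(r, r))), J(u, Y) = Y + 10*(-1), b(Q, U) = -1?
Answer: sqrt(2377762812958)/733 ≈ 2103.7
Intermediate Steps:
J(u, Y) = -10 + Y (J(u, Y) = Y - 10 = -10 + Y)
c(r, v) = 2*r/(-11 + v) (c(r, v) = (r + r)/(v + (-10 - 1)) = (2*r)/(v - 11) = (2*r)/(-11 + v) = 2*r/(-11 + v))
sqrt(c(-2209, -722) + 4425476) = sqrt(2*(-2209)/(-11 - 722) + 4425476) = sqrt(2*(-2209)/(-733) + 4425476) = sqrt(2*(-2209)*(-1/733) + 4425476) = sqrt(4418/733 + 4425476) = sqrt(3243878326/733) = sqrt(2377762812958)/733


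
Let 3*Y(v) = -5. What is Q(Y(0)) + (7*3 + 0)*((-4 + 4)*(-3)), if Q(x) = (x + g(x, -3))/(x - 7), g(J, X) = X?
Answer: 7/13 ≈ 0.53846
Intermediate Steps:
Y(v) = -5/3 (Y(v) = (⅓)*(-5) = -5/3)
Q(x) = (-3 + x)/(-7 + x) (Q(x) = (x - 3)/(x - 7) = (-3 + x)/(-7 + x))
Q(Y(0)) + (7*3 + 0)*((-4 + 4)*(-3)) = (-3 - 5/3)/(-7 - 5/3) + (7*3 + 0)*((-4 + 4)*(-3)) = -14/3/(-26/3) + (21 + 0)*(0*(-3)) = -3/26*(-14/3) + 21*0 = 7/13 + 0 = 7/13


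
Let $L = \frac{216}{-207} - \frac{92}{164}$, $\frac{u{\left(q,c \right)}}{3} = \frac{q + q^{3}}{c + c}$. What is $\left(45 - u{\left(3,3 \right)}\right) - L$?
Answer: $\frac{29803}{943} \approx 31.604$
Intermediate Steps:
$u{\left(q,c \right)} = \frac{3 \left(q + q^{3}\right)}{2 c}$ ($u{\left(q,c \right)} = 3 \frac{q + q^{3}}{c + c} = 3 \frac{q + q^{3}}{2 c} = \frac{3 \left(q + q^{3}\right)}{2 c}$)
$L = - \frac{1513}{943}$ ($L = 216 \left(- \frac{1}{207}\right) - \frac{23}{41} = - \frac{24}{23} - \frac{23}{41} = - \frac{1513}{943} \approx -1.6045$)
$\left(45 - u{\left(3,3 \right)}\right) - L = \left(45 - \frac{3}{2} \cdot 3 \cdot \frac{1}{3} \left(1 + 3^{2}\right)\right) - - \frac{1513}{943} = \left(45 - \frac{3}{2} \cdot 3 \cdot \frac{1}{3} \left(1 + 9\right)\right) + \frac{1513}{943} = \left(45 - \frac{3}{2} \cdot 3 \cdot \frac{1}{3} \cdot 10\right) + \frac{1513}{943} = \left(45 - 15\right) + \frac{1513}{943} = 30 + \frac{1513}{943} = \frac{29803}{943}$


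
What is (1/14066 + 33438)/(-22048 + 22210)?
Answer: 470338909/2278692 ≈ 206.41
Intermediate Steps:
(1/14066 + 33438)/(-22048 + 22210) = (1/14066 + 33438)/162 = (470338909/14066)*(1/162) = 470338909/2278692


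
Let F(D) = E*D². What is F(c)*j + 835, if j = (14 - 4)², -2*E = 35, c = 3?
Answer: -14915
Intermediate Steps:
E = -35/2 (E = -½*35 = -35/2 ≈ -17.500)
j = 100 (j = 10² = 100)
F(D) = -35*D²/2
F(c)*j + 835 = -35/2*3²*100 + 835 = -35/2*9*100 + 835 = -315/2*100 + 835 = -15750 + 835 = -14915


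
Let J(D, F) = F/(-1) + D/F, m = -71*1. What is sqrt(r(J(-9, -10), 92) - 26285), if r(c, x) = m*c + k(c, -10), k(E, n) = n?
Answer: I*sqrt(2706890)/10 ≈ 164.53*I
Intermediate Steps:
m = -71
J(D, F) = -F + D/F (J(D, F) = F*(-1) + D/F = -F + D/F)
r(c, x) = -10 - 71*c (r(c, x) = -71*c - 10 = -10 - 71*c)
sqrt(r(J(-9, -10), 92) - 26285) = sqrt((-10 - 71*(-1*(-10) - 9/(-10))) - 26285) = sqrt((-10 - 71*(10 - 9*(-1/10))) - 26285) = sqrt((-10 - 71*(10 + 9/10)) - 26285) = sqrt((-10 - 71*109/10) - 26285) = sqrt((-10 - 7739/10) - 26285) = sqrt(-7839/10 - 26285) = sqrt(-270689/10) = I*sqrt(2706890)/10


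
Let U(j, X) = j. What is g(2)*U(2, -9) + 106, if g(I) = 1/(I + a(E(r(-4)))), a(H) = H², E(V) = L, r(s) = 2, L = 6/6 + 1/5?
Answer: 4583/43 ≈ 106.58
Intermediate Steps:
L = 6/5 (L = 6*(⅙) + 1*(⅕) = 1 + ⅕ = 6/5 ≈ 1.2000)
E(V) = 6/5
g(I) = 1/(36/25 + I) (g(I) = 1/(I + (6/5)²) = 1/(I + 36/25) = 1/(36/25 + I))
g(2)*U(2, -9) + 106 = (25/(36 + 25*2))*2 + 106 = (25/(36 + 50))*2 + 106 = (25/86)*2 + 106 = 25/43 + 106 = 4583/43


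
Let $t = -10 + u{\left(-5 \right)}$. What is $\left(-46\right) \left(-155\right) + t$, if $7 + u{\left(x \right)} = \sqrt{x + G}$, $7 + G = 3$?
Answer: $7113 + 3 i \approx 7113.0 + 3.0 i$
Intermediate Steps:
$G = -4$ ($G = -7 + 3 = -4$)
$u{\left(x \right)} = -7 + \sqrt{-4 + x}$ ($u{\left(x \right)} = -7 + \sqrt{x - 4} = -7 + \sqrt{-4 + x}$)
$t = -17 + 3 i$ ($t = -10 - \left(7 - \sqrt{-4 - 5}\right) = -10 - \left(7 - \sqrt{-9}\right) = -10 - \left(7 - 3 i\right) = -17 + 3 i \approx -17.0 + 3.0 i$)
$\left(-46\right) \left(-155\right) + t = \left(-46\right) \left(-155\right) - \left(17 - 3 i\right) = 7130 - \left(17 - 3 i\right) = 7113 + 3 i$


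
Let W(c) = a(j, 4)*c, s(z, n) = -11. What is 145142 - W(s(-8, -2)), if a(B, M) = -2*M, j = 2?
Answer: 145054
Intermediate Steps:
W(c) = -8*c (W(c) = (-2*4)*c = -8*c)
145142 - W(s(-8, -2)) = 145142 - (-8)*(-11) = 145142 - 1*88 = 145142 - 88 = 145054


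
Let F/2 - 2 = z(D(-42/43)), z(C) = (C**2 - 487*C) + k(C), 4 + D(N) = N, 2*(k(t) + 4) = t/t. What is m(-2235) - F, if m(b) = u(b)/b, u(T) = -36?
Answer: -6741328597/1377505 ≈ -4893.9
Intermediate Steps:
k(t) = -7/2 (k(t) = -4 + (t/t)/2 = -4 + (1/2)*1 = -4 + 1/2 = -7/2)
D(N) = -4 + N
z(C) = -7/2 + C**2 - 487*C (z(C) = (C**2 - 487*C) - 7/2 = -7/2 + C**2 - 487*C)
m(b) = -36/b
F = 9048793/1849 (F = 4 + 2*(-7/2 + (-4 - 42/43)**2 - 487*(-4 - 42/43)) = 4 + 2*(-7/2 + (-214/43)**2 - 487*(-214/43)) = 4 + 2*(-7/2 + 45796/1849 + 104218/43) = 4 + 2*(9041397/3698) = 4 + 9041397/1849 = 9048793/1849 ≈ 4893.9)
m(-2235) - F = -36/(-2235) - 1*9048793/1849 = -36*(-1/2235) - 9048793/1849 = 12/745 - 9048793/1849 = -6741328597/1377505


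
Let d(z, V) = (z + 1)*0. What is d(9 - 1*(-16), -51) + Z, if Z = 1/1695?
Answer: 1/1695 ≈ 0.00058997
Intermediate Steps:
Z = 1/1695 ≈ 0.00058997
d(z, V) = 0 (d(z, V) = (1 + z)*0 = 0)
d(9 - 1*(-16), -51) + Z = 0 + 1/1695 = 1/1695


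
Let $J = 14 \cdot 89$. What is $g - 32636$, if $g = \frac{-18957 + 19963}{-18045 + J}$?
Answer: $- \frac{548253170}{16799} \approx -32636.0$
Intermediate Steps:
$J = 1246$
$g = - \frac{1006}{16799}$ ($g = \frac{-18957 + 19963}{-18045 + 1246} = \frac{1006}{-16799} = 1006 \left(- \frac{1}{16799}\right) = - \frac{1006}{16799} \approx -0.059884$)
$g - 32636 = - \frac{1006}{16799} - 32636 = - \frac{548253170}{16799}$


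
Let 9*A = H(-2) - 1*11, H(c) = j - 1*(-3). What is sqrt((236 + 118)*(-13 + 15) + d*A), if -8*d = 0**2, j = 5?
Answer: 2*sqrt(177) ≈ 26.608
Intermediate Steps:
H(c) = 8 (H(c) = 5 - 1*(-3) = 5 + 3 = 8)
A = -1/3 (A = (8 - 1*11)/9 = (8 - 11)/9 = (1/9)*(-3) = -1/3 ≈ -0.33333)
d = 0 (d = -1/8*0**2 = -1/8*0 = 0)
sqrt((236 + 118)*(-13 + 15) + d*A) = sqrt((236 + 118)*(-13 + 15) + 0*(-1/3)) = sqrt(354*2 + 0) = sqrt(708 + 0) = sqrt(708) = 2*sqrt(177)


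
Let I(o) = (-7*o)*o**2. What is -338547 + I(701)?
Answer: -2411643254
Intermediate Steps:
I(o) = -7*o**3
-338547 + I(701) = -338547 - 7*701**3 = -338547 - 7*344472101 = -338547 - 2411304707 = -2411643254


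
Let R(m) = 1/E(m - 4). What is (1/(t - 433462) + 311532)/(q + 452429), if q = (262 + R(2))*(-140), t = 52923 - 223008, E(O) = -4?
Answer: 188024204003/250945185848 ≈ 0.74926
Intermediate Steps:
R(m) = -¼ (R(m) = 1/(-4) = -¼)
t = -170085
q = -36645 (q = (262 - ¼)*(-140) = (1047/4)*(-140) = -36645)
(1/(t - 433462) + 311532)/(q + 452429) = (1/(-170085 - 433462) + 311532)/(-36645 + 452429) = (1/(-603547) + 311532)/415784 = (-1/603547 + 311532)*(1/415784) = (188024204003/603547)*(1/415784) = 188024204003/250945185848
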